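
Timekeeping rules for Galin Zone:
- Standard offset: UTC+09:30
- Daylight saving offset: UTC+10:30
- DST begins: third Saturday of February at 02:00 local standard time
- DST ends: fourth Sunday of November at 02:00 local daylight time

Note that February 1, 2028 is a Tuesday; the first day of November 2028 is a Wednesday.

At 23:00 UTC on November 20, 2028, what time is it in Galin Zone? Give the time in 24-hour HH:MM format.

09:30

1 February 2028 is a Tuesday, so the first Saturday is February 5 and the third is February 19.
1 November 2028 is a Wednesday, so the first Sunday is November 5 and the fourth is November 26.
At the standard offset (UTC+09:30), 23:00 UTC + 9h30m = 08:30 Galin Zone standard time (rolling into the next day, 21 November 2028).
Daylight saving runs 19 February – 26 November; the standard-time date in Galin Zone, November 21, 2028, is inside that window, so Galin Zone is at UTC+10:30.
23:00 UTC + 10h30m = 09:30 local (rolling into the next day, 21 November 2028).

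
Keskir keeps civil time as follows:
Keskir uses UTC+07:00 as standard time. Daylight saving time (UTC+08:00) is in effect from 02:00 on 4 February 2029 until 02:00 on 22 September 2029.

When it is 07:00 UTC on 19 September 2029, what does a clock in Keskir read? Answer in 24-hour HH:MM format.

At the standard offset (UTC+07:00), 07:00 UTC + 7h = 14:00 Keskir standard time.
The standard-time date in Keskir, 19 September 2029, falls between 4 February and 22 September, so daylight saving is in effect and Keskir is at UTC+08:00.
07:00 UTC + 8h = 15:00 local.

15:00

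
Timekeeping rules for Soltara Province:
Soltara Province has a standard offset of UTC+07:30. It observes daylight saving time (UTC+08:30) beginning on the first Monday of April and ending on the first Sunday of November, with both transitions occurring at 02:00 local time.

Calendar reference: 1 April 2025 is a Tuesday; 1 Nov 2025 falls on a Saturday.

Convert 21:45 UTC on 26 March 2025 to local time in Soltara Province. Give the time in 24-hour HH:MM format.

1 April 2025 is a Tuesday, so the first Monday is April 7.
1 November 2025 is a Saturday, so the first Sunday is November 2.
At the standard offset (UTC+07:30), 21:45 UTC + 7h30m = 05:15 Soltara Province standard time (rolling into the next day, 27 March 2025).
The standard-time date in Soltara Province, 27 March 2025, is outside the daylight-saving period (7 April – 2 November), so Soltara Province is on standard time, UTC+07:30.
21:45 UTC + 7h30m = 05:15 local (rolling into the next day, 27 March 2025).

05:15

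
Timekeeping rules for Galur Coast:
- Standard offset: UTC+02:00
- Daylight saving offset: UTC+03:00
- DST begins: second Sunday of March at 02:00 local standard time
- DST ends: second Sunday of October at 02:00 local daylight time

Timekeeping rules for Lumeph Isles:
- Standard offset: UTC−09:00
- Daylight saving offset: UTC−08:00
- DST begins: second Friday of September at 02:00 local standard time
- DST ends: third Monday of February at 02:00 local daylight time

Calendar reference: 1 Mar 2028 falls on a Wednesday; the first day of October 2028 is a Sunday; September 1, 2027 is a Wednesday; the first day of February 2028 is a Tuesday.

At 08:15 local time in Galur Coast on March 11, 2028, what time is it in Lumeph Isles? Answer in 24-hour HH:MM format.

1 March 2028 is a Wednesday, so the first Sunday is March 5 and the second is March 12.
1 October 2028 is a Sunday, so the first Sunday is October 1 and the second is October 8.
Daylight saving runs 12 March – 8 October; March 11, 2028 is outside that window, so Galur Coast is on standard time at UTC+02:00.
08:15 Galur Coast − 2h = 06:15 UTC.
1 September 2027 is a Wednesday, so the first Friday is September 3 and the second is September 10.
1 February 2028 is a Tuesday, so the first Monday is February 7 and the third is February 21.
At the standard offset (UTC−09:00), 06:15 UTC − 9h = 21:15 Lumeph Isles standard time (rolling into the previous day, 10 March 2028).
The standard-time date in Lumeph Isles, March 10, 2028, does not fall between 10 September 2027 and 21 February 2028, so daylight saving is not in effect and Lumeph Isles is at UTC−09:00.
06:15 UTC − 9h = 21:15 Lumeph Isles (rolling into the previous day, 10 March 2028).

21:15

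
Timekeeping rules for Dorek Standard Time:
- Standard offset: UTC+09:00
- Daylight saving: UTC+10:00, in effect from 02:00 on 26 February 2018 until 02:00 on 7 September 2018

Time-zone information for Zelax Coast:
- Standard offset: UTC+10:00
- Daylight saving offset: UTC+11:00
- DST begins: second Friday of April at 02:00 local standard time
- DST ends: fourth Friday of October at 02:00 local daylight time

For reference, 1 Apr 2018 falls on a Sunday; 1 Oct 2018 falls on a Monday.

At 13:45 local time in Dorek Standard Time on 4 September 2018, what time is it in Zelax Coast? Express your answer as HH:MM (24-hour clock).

Daylight saving runs 26 February – 7 September; 4 September 2018 is inside that window, so Dorek Standard Time is at UTC+10:00.
13:45 Dorek Standard Time − 10h = 03:45 UTC.
1 April 2018 is a Sunday, so the first Friday is April 6 and the second is April 13.
1 October 2018 is a Monday, so the first Friday is October 5 and the fourth is October 26.
At the standard offset (UTC+10:00), 03:45 UTC + 10h = 13:45 Zelax Coast standard time.
The standard-time date in Zelax Coast, 4 September 2018, falls between 13 April and 26 October, so daylight saving is in effect and Zelax Coast is at UTC+11:00.
03:45 UTC + 11h = 14:45 Zelax Coast.

14:45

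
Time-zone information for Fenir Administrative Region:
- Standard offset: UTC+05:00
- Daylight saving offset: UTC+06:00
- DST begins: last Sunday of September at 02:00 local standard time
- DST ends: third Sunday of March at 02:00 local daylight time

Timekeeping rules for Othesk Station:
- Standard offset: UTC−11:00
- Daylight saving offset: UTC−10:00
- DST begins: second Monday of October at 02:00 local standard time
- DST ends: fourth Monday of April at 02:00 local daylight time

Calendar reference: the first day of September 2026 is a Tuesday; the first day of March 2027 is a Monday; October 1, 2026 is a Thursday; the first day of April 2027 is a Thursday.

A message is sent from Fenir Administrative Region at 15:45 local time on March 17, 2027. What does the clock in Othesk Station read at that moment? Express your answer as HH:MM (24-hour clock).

1 September 2026 is a Tuesday, so Sundays fall on 6, 13, 20, 27; the last is September 27.
1 March 2027 is a Monday, so the first Sunday is March 7 and the third is March 21.
March 17, 2027 lies within the daylight-saving period (27 September 2026 – 21 March 2027), so Fenir Administrative Region is on daylight time, UTC+06:00.
15:45 Fenir Administrative Region − 6h = 09:45 UTC.
1 October 2026 is a Thursday, so the first Monday is October 5 and the second is October 12.
1 April 2027 is a Thursday, so the first Monday is April 5 and the fourth is April 26.
At the standard offset (UTC−11:00), 09:45 UTC − 11h = 22:45 Othesk Station standard time (rolling into the previous day, 16 March 2027).
The standard-time date in Othesk Station, March 16, 2027, falls between 12 October 2026 and 26 April 2027, so daylight saving is in effect and Othesk Station is at UTC−10:00.
09:45 UTC − 10h = 23:45 Othesk Station (rolling into the previous day, 16 March 2027).

23:45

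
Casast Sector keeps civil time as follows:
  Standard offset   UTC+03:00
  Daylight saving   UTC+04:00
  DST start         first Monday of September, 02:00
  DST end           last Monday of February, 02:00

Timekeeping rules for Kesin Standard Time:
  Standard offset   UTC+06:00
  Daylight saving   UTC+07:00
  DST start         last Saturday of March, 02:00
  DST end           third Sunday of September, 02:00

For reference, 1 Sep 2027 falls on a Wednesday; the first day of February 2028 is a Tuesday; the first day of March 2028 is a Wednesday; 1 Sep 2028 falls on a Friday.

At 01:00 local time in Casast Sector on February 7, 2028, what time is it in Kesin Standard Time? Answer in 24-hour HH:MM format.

1 September 2027 is a Wednesday, so the first Monday is September 6.
1 February 2028 is a Tuesday, so Mondays fall on 7, 14, 21, 28; the last is February 28.
Daylight saving runs 6 September 2027 – 28 February 2028; February 7, 2028 is inside that window, so Casast Sector is at UTC+04:00.
01:00 Casast Sector − 4h = 21:00 UTC (rolling into the previous day, 6 February 2028).
1 March 2028 is a Wednesday, so Saturdays fall on 4, 11, 18, 25; the last is March 25.
1 September 2028 is a Friday, so the first Sunday is September 3 and the third is September 17.
At the standard offset (UTC+06:00), 21:00 UTC + 6h = 03:00 Kesin Standard Time standard time (rolling into the next day, 7 February 2028).
Daylight saving runs 25 March – 17 September; the standard-time date in Kesin Standard Time, February 7, 2028, is outside that window, so Kesin Standard Time is on standard time at UTC+06:00.
21:00 UTC + 6h = 03:00 Kesin Standard Time (rolling into the next day, 7 February 2028).

03:00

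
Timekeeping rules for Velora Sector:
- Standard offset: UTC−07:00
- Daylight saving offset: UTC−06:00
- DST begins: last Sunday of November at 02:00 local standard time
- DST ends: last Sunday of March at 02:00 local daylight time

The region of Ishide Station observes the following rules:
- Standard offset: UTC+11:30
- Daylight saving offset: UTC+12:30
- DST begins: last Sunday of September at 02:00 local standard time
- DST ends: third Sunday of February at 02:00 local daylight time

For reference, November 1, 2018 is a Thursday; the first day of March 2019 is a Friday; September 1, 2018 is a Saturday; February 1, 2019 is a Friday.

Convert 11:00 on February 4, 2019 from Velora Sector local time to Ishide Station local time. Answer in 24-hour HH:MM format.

1 November 2018 is a Thursday, so Sundays fall on 4, 11, 18, 25; the last is November 25.
1 March 2019 is a Friday, so Sundays fall on 3, 10, 17, 24, 31; the last is March 31.
Daylight saving runs 25 November 2018 – 31 March 2019; February 4, 2019 is inside that window, so Velora Sector is at UTC−06:00.
11:00 Velora Sector + 6h = 17:00 UTC.
1 September 2018 is a Saturday, so Sundays fall on 2, 9, 16, 23, 30; the last is September 30.
1 February 2019 is a Friday, so the first Sunday is February 3 and the third is February 17.
At the standard offset (UTC+11:30), 17:00 UTC + 11h30m = 04:30 Ishide Station standard time (rolling into the next day, 5 February 2019).
Daylight saving runs 30 September 2018 – 17 February 2019; the standard-time date in Ishide Station, February 5, 2019, is inside that window, so Ishide Station is at UTC+12:30.
17:00 UTC + 12h30m = 05:30 Ishide Station (rolling into the next day, 5 February 2019).

05:30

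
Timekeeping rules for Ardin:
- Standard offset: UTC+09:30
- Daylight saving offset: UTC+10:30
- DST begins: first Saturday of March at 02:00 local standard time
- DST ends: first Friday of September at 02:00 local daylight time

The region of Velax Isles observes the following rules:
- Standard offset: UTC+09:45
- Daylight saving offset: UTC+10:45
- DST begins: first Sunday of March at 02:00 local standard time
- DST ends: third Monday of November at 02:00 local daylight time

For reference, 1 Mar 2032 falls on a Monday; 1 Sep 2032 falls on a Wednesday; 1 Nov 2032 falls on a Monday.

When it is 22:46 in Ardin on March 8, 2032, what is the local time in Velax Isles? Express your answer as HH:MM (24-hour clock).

1 March 2032 is a Monday, so the first Saturday is March 6.
1 September 2032 is a Wednesday, so the first Friday is September 3.
March 8, 2032 falls between 6 March and 3 September, so daylight saving is in effect and Ardin is at UTC+10:30.
22:46 Ardin − 10h30m = 12:16 UTC.
1 March 2032 is a Monday, so the first Sunday is March 7.
1 November 2032 is a Monday, so the first Monday is November 1 and the third is November 15.
At the standard offset (UTC+09:45), 12:16 UTC + 9h45m = 22:01 Velax Isles standard time.
The standard-time date in Velax Isles, March 8, 2032, falls between 7 March and 15 November, so daylight saving is in effect and Velax Isles is at UTC+10:45.
12:16 UTC + 10h45m = 23:01 Velax Isles.

23:01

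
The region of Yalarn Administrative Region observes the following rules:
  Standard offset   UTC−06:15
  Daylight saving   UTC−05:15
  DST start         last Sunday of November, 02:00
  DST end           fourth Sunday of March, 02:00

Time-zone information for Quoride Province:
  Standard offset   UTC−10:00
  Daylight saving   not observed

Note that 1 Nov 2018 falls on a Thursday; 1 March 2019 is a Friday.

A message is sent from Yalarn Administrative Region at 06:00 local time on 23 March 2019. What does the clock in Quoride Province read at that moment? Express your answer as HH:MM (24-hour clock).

01:15

1 November 2018 is a Thursday, so Sundays fall on 4, 11, 18, 25; the last is November 25.
1 March 2019 is a Friday, so the first Sunday is March 3 and the fourth is March 24.
Daylight saving runs 25 November 2018 – 24 March 2019; 23 March 2019 is inside that window, so Yalarn Administrative Region is at UTC−05:15.
06:00 Yalarn Administrative Region + 5h15m = 11:15 UTC.
Quoride Province has no daylight saving, so its offset is UTC−10:00 year-round.
11:15 UTC − 10h = 01:15 Quoride Province.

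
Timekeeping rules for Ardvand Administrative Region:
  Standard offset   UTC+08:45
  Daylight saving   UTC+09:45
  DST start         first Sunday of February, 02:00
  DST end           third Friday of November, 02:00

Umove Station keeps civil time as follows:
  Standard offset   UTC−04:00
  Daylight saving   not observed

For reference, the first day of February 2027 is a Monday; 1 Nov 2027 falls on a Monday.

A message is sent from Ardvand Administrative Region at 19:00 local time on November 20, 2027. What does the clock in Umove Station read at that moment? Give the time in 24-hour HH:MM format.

1 February 2027 is a Monday, so the first Sunday is February 7.
1 November 2027 is a Monday, so the first Friday is November 5 and the third is November 19.
November 20, 2027 does not fall between 7 February and 19 November, so daylight saving is not in effect and Ardvand Administrative Region is at UTC+08:45.
19:00 Ardvand Administrative Region − 8h45m = 10:15 UTC.
Umove Station has no daylight saving, so its offset is UTC−04:00 year-round.
10:15 UTC − 4h = 06:15 Umove Station.

06:15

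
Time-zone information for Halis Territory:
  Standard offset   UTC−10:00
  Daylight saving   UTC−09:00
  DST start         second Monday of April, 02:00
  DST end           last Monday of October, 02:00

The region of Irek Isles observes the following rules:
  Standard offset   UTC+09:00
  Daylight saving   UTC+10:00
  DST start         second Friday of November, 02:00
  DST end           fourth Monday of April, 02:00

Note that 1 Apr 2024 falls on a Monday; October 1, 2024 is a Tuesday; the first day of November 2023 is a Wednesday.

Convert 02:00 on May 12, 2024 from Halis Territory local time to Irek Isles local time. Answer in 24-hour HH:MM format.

1 April 2024 is a Monday, so the first Monday is April 1 and the second is April 8.
1 October 2024 is a Tuesday, so Mondays fall on 7, 14, 21, 28; the last is October 28.
May 12, 2024 lies within the daylight-saving period (8 April – 28 October), so Halis Territory is on daylight time, UTC−09:00.
02:00 Halis Territory + 9h = 11:00 UTC.
1 November 2023 is a Wednesday, so the first Friday is November 3 and the second is November 10.
1 April 2024 is a Monday, so the first Monday is April 1 and the fourth is April 22.
At the standard offset (UTC+09:00), 11:00 UTC + 9h = 20:00 Irek Isles standard time.
The standard-time date in Irek Isles, May 12, 2024, is outside the daylight-saving period (10 November 2023 – 22 April 2024), so Irek Isles is on standard time, UTC+09:00.
11:00 UTC + 9h = 20:00 Irek Isles.

20:00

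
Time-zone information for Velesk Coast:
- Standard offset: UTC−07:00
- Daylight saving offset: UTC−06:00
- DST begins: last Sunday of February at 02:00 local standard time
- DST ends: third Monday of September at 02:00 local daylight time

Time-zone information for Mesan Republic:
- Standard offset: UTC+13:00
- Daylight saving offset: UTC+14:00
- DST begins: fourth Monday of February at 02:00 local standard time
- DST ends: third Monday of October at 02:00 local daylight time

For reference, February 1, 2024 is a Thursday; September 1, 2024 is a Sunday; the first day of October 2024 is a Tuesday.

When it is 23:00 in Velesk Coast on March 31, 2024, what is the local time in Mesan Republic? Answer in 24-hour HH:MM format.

19:00

1 February 2024 is a Thursday, so Sundays fall on 4, 11, 18, 25; the last is February 25.
1 September 2024 is a Sunday, so the first Monday is September 2 and the third is September 16.
Daylight saving runs 25 February – 16 September; March 31, 2024 is inside that window, so Velesk Coast is at UTC−06:00.
23:00 Velesk Coast + 6h = 05:00 UTC (rolling into the next day, 1 April 2024).
1 February 2024 is a Thursday, so the first Monday is February 5 and the fourth is February 26.
1 October 2024 is a Tuesday, so the first Monday is October 7 and the third is October 21.
At the standard offset (UTC+13:00), 05:00 UTC + 13h = 18:00 Mesan Republic standard time.
The standard-time date in Mesan Republic, April 1, 2024, lies within the daylight-saving period (26 February – 21 October), so Mesan Republic is on daylight time, UTC+14:00.
05:00 UTC + 14h = 19:00 Mesan Republic.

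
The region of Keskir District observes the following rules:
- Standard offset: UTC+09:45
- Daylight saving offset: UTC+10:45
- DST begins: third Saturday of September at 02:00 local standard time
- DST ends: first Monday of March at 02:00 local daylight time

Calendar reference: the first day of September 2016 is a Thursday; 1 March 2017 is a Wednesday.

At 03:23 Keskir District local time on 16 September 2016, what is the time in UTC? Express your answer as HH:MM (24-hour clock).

17:38

1 September 2016 is a Thursday, so the first Saturday is September 3 and the third is September 17.
1 March 2017 is a Wednesday, so the first Monday is March 6.
16 September 2016 does not fall between 17 September 2016 and 6 March 2017, so daylight saving is not in effect and Keskir District is at UTC+09:45.
03:23 local − 9h45m = 17:38 UTC (rolling into the previous day, 15 September 2016).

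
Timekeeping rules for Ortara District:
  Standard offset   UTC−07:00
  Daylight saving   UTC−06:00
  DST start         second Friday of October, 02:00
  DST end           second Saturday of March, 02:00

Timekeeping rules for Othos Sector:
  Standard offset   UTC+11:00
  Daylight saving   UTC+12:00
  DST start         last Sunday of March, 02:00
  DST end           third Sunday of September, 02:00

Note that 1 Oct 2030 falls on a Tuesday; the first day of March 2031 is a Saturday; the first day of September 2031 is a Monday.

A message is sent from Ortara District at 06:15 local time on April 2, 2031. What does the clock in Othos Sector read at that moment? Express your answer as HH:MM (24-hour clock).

01:15

1 October 2030 is a Tuesday, so the first Friday is October 4 and the second is October 11.
1 March 2031 is a Saturday, so the first Saturday is March 1 and the second is March 8.
Daylight saving runs 11 October 2030 – 8 March 2031; April 2, 2031 is outside that window, so Ortara District is on standard time at UTC−07:00.
06:15 Ortara District + 7h = 13:15 UTC.
1 March 2031 is a Saturday, so Sundays fall on 2, 9, 16, 23, 30; the last is March 30.
1 September 2031 is a Monday, so the first Sunday is September 7 and the third is September 21.
At the standard offset (UTC+11:00), 13:15 UTC + 11h = 00:15 Othos Sector standard time (rolling into the next day, 3 April 2031).
The standard-time date in Othos Sector, April 3, 2031, lies within the daylight-saving period (30 March – 21 September), so Othos Sector is on daylight time, UTC+12:00.
13:15 UTC + 12h = 01:15 Othos Sector (rolling into the next day, 3 April 2031).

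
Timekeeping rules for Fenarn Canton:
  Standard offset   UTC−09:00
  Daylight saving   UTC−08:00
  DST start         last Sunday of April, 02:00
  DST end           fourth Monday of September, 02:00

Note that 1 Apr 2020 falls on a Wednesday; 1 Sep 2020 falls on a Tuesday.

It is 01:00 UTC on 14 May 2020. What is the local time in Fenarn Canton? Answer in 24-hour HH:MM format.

17:00

1 April 2020 is a Wednesday, so Sundays fall on 5, 12, 19, 26; the last is April 26.
1 September 2020 is a Tuesday, so the first Monday is September 7 and the fourth is September 28.
At the standard offset (UTC−09:00), 01:00 UTC − 9h = 16:00 Fenarn Canton standard time (rolling into the previous day, 13 May 2020).
Daylight saving runs 26 April – 28 September; the standard-time date in Fenarn Canton, 13 May 2020, is inside that window, so Fenarn Canton is at UTC−08:00.
01:00 UTC − 8h = 17:00 local (rolling into the previous day, 13 May 2020).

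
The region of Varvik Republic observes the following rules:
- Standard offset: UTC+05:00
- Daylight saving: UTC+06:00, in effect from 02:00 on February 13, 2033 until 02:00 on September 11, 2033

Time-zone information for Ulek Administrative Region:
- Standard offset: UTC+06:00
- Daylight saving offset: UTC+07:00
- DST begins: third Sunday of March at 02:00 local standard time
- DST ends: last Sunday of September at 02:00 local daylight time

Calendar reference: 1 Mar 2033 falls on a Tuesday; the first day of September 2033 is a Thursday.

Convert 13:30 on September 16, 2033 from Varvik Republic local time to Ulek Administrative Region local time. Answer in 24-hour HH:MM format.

Daylight saving runs 13 February – 11 September; September 16, 2033 is outside that window, so Varvik Republic is on standard time at UTC+05:00.
13:30 Varvik Republic − 5h = 08:30 UTC.
1 March 2033 is a Tuesday, so the first Sunday is March 6 and the third is March 20.
1 September 2033 is a Thursday, so Sundays fall on 4, 11, 18, 25; the last is September 25.
At the standard offset (UTC+06:00), 08:30 UTC + 6h = 14:30 Ulek Administrative Region standard time.
Daylight saving runs 20 March – 25 September; the standard-time date in Ulek Administrative Region, September 16, 2033, is inside that window, so Ulek Administrative Region is at UTC+07:00.
08:30 UTC + 7h = 15:30 Ulek Administrative Region.

15:30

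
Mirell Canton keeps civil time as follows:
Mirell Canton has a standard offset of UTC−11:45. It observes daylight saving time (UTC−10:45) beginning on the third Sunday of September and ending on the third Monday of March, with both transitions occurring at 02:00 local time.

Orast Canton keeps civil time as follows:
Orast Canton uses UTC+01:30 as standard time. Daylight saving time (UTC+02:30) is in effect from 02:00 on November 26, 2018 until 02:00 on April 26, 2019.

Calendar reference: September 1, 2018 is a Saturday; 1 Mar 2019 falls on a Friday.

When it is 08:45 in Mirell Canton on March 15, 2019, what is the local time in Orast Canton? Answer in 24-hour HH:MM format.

1 September 2018 is a Saturday, so the first Sunday is September 2 and the third is September 16.
1 March 2019 is a Friday, so the first Monday is March 4 and the third is March 18.
Daylight saving runs 16 September 2018 – 18 March 2019; March 15, 2019 is inside that window, so Mirell Canton is at UTC−10:45.
08:45 Mirell Canton + 10h45m = 19:30 UTC.
At the standard offset (UTC+01:30), 19:30 UTC + 1h30m = 21:00 Orast Canton standard time.
The standard-time date in Orast Canton, March 15, 2019, falls between 26 November 2018 and 26 April 2019, so daylight saving is in effect and Orast Canton is at UTC+02:30.
19:30 UTC + 2h30m = 22:00 Orast Canton.

22:00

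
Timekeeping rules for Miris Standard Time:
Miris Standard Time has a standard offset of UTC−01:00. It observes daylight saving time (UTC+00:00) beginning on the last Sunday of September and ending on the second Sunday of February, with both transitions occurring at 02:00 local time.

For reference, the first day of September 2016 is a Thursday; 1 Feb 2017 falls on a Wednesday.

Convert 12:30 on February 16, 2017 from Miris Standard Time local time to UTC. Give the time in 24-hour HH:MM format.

1 September 2016 is a Thursday, so Sundays fall on 4, 11, 18, 25; the last is September 25.
1 February 2017 is a Wednesday, so the first Sunday is February 5 and the second is February 12.
February 16, 2017 is outside the daylight-saving period (25 September 2016 – 12 February 2017), so Miris Standard Time is on standard time, UTC−01:00.
12:30 local + 1h = 13:30 UTC.

13:30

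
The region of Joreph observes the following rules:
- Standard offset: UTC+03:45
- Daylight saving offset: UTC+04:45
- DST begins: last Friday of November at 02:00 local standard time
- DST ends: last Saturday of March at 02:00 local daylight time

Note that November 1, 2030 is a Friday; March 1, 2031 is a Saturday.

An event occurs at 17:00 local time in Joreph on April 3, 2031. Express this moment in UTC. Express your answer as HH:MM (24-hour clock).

13:15

1 November 2030 is a Friday, so Fridays fall on 1, 8, 15, 22, 29; the last is November 29.
1 March 2031 is a Saturday, so Saturdays fall on 1, 8, 15, 22, 29; the last is March 29.
April 3, 2031 is outside the daylight-saving period (29 November 2030 – 29 March 2031), so Joreph is on standard time, UTC+03:45.
17:00 local − 3h45m = 13:15 UTC.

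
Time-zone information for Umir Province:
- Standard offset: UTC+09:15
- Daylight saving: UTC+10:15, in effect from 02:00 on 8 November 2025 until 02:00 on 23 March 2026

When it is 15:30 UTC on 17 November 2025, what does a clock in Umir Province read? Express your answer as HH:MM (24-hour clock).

At the standard offset (UTC+09:15), 15:30 UTC + 9h15m = 00:45 Umir Province standard time (rolling into the next day, 18 November 2025).
Daylight saving runs 8 November 2025 – 23 March 2026; the standard-time date in Umir Province, 18 November 2025, is inside that window, so Umir Province is at UTC+10:15.
15:30 UTC + 10h15m = 01:45 local (rolling into the next day, 18 November 2025).

01:45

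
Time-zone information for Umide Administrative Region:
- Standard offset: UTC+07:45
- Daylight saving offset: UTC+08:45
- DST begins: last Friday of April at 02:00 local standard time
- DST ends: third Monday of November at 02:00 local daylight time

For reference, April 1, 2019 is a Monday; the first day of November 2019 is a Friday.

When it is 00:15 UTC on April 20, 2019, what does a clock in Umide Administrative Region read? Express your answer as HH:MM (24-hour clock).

1 April 2019 is a Monday, so Fridays fall on 5, 12, 19, 26; the last is April 26.
1 November 2019 is a Friday, so the first Monday is November 4 and the third is November 18.
At the standard offset (UTC+07:45), 00:15 UTC + 7h45m = 08:00 Umide Administrative Region standard time.
The standard-time date in Umide Administrative Region, April 20, 2019, does not fall between 26 April and 18 November, so daylight saving is not in effect and Umide Administrative Region is at UTC+07:45.
00:15 UTC + 7h45m = 08:00 local.

08:00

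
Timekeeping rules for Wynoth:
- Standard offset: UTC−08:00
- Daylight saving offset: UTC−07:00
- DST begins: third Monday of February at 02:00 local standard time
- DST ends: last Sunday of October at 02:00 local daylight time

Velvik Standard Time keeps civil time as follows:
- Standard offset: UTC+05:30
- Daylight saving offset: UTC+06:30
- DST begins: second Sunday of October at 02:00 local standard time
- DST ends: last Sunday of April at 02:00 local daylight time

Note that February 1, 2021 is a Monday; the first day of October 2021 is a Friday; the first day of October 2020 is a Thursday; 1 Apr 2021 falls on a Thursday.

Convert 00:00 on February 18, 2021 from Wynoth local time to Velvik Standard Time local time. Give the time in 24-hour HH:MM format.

13:30

1 February 2021 is a Monday, so the first Monday is February 1 and the third is February 15.
1 October 2021 is a Friday, so Sundays fall on 3, 10, 17, 24, 31; the last is October 31.
February 18, 2021 lies within the daylight-saving period (15 February – 31 October), so Wynoth is on daylight time, UTC−07:00.
00:00 Wynoth + 7h = 07:00 UTC.
1 October 2020 is a Thursday, so the first Sunday is October 4 and the second is October 11.
1 April 2021 is a Thursday, so Sundays fall on 4, 11, 18, 25; the last is April 25.
At the standard offset (UTC+05:30), 07:00 UTC + 5h30m = 12:30 Velvik Standard Time standard time.
The standard-time date in Velvik Standard Time, February 18, 2021, lies within the daylight-saving period (11 October 2020 – 25 April 2021), so Velvik Standard Time is on daylight time, UTC+06:30.
07:00 UTC + 6h30m = 13:30 Velvik Standard Time.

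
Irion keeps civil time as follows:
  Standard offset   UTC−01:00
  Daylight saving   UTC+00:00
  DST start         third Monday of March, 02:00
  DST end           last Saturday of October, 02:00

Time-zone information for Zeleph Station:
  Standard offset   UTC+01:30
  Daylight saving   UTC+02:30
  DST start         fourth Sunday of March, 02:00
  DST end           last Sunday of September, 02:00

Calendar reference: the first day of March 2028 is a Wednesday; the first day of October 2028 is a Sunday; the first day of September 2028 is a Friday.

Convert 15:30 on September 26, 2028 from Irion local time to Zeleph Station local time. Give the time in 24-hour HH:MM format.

17:00

1 March 2028 is a Wednesday, so the first Monday is March 6 and the third is March 20.
1 October 2028 is a Sunday, so Saturdays fall on 7, 14, 21, 28; the last is October 28.
Daylight saving runs 20 March – 28 October; September 26, 2028 is inside that window, so Irion is at UTC+00:00.
15:30 Irion − 0h = 15:30 UTC.
1 March 2028 is a Wednesday, so the first Sunday is March 5 and the fourth is March 26.
1 September 2028 is a Friday, so Sundays fall on 3, 10, 17, 24; the last is September 24.
At the standard offset (UTC+01:30), 15:30 UTC + 1h30m = 17:00 Zeleph Station standard time.
The standard-time date in Zeleph Station, September 26, 2028, is outside the daylight-saving period (26 March – 24 September), so Zeleph Station is on standard time, UTC+01:30.
15:30 UTC + 1h30m = 17:00 Zeleph Station.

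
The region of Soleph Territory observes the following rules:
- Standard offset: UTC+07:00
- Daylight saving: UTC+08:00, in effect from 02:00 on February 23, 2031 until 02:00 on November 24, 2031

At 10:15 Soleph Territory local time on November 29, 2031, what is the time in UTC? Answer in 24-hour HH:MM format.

November 29, 2031 does not fall between 23 February and 24 November, so daylight saving is not in effect and Soleph Territory is at UTC+07:00.
10:15 local − 7h = 03:15 UTC.

03:15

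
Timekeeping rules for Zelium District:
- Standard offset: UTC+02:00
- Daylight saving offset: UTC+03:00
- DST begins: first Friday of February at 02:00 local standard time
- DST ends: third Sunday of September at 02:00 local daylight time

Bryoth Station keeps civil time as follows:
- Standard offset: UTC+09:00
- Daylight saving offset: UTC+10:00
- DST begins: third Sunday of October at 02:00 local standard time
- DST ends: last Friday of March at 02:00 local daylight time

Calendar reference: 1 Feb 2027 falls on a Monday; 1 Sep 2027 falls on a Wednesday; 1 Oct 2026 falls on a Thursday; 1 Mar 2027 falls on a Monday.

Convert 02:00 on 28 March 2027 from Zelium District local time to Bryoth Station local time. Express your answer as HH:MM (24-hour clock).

1 February 2027 is a Monday, so the first Friday is February 5.
1 September 2027 is a Wednesday, so the first Sunday is September 5 and the third is September 19.
28 March 2027 falls between 5 February and 19 September, so daylight saving is in effect and Zelium District is at UTC+03:00.
02:00 Zelium District − 3h = 23:00 UTC (rolling into the previous day, 27 March 2027).
1 October 2026 is a Thursday, so the first Sunday is October 4 and the third is October 18.
1 March 2027 is a Monday, so Fridays fall on 5, 12, 19, 26; the last is March 26.
At the standard offset (UTC+09:00), 23:00 UTC + 9h = 08:00 Bryoth Station standard time (rolling into the next day, 28 March 2027).
The standard-time date in Bryoth Station, 28 March 2027, does not fall between 18 October 2026 and 26 March 2027, so daylight saving is not in effect and Bryoth Station is at UTC+09:00.
23:00 UTC + 9h = 08:00 Bryoth Station (rolling into the next day, 28 March 2027).

08:00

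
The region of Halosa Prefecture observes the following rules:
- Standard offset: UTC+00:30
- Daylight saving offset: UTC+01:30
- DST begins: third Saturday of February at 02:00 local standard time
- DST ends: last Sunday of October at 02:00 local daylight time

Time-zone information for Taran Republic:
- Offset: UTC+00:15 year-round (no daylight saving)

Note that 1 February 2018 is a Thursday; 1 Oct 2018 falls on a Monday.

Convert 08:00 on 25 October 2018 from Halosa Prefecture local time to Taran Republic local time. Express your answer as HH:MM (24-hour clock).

06:45

1 February 2018 is a Thursday, so the first Saturday is February 3 and the third is February 17.
1 October 2018 is a Monday, so Sundays fall on 7, 14, 21, 28; the last is October 28.
25 October 2018 lies within the daylight-saving period (17 February – 28 October), so Halosa Prefecture is on daylight time, UTC+01:30.
08:00 Halosa Prefecture − 1h30m = 06:30 UTC.
Taran Republic stays on UTC+00:15 all year.
06:30 UTC + 0h15m = 06:45 Taran Republic.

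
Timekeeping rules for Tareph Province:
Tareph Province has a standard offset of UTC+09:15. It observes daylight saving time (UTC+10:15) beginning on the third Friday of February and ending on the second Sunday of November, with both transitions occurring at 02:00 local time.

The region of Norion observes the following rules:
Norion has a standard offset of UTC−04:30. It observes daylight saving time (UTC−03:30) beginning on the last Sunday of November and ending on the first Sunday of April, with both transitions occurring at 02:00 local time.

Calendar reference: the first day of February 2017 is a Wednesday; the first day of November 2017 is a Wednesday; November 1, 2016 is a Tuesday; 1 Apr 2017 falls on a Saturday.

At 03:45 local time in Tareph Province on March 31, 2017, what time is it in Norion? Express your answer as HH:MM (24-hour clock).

1 February 2017 is a Wednesday, so the first Friday is February 3 and the third is February 17.
1 November 2017 is a Wednesday, so the first Sunday is November 5 and the second is November 12.
March 31, 2017 lies within the daylight-saving period (17 February – 12 November), so Tareph Province is on daylight time, UTC+10:15.
03:45 Tareph Province − 10h15m = 17:30 UTC (rolling into the previous day, 30 March 2017).
1 November 2016 is a Tuesday, so Sundays fall on 6, 13, 20, 27; the last is November 27.
1 April 2017 is a Saturday, so the first Sunday is April 2.
At the standard offset (UTC−04:30), 17:30 UTC − 4h30m = 13:00 Norion standard time.
The standard-time date in Norion, March 30, 2017, falls between 27 November 2016 and 2 April 2017, so daylight saving is in effect and Norion is at UTC−03:30.
17:30 UTC − 3h30m = 14:00 Norion.

14:00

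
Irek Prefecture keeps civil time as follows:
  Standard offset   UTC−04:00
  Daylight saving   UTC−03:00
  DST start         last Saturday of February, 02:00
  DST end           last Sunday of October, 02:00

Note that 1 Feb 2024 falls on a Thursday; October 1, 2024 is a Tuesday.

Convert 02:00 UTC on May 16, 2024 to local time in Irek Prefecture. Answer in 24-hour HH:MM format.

1 February 2024 is a Thursday, so Saturdays fall on 3, 10, 17, 24; the last is February 24.
1 October 2024 is a Tuesday, so Sundays fall on 6, 13, 20, 27; the last is October 27.
At the standard offset (UTC−04:00), 02:00 UTC − 4h = 22:00 Irek Prefecture standard time (rolling into the previous day, 15 May 2024).
The standard-time date in Irek Prefecture, May 15, 2024, falls between 24 February and 27 October, so daylight saving is in effect and Irek Prefecture is at UTC−03:00.
02:00 UTC − 3h = 23:00 local (rolling into the previous day, 15 May 2024).

23:00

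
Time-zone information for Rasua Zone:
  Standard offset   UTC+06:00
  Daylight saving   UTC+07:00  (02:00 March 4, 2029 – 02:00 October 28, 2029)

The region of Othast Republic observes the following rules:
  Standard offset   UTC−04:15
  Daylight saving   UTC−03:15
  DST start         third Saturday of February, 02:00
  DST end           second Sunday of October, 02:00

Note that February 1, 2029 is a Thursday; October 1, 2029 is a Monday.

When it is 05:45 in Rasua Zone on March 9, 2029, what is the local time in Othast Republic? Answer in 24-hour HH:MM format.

19:30

March 9, 2029 falls between 4 March and 28 October, so daylight saving is in effect and Rasua Zone is at UTC+07:00.
05:45 Rasua Zone − 7h = 22:45 UTC (rolling into the previous day, 8 March 2029).
1 February 2029 is a Thursday, so the first Saturday is February 3 and the third is February 17.
1 October 2029 is a Monday, so the first Sunday is October 7 and the second is October 14.
At the standard offset (UTC−04:15), 22:45 UTC − 4h15m = 18:30 Othast Republic standard time.
Daylight saving runs 17 February – 14 October; the standard-time date in Othast Republic, March 8, 2029, is inside that window, so Othast Republic is at UTC−03:15.
22:45 UTC − 3h15m = 19:30 Othast Republic.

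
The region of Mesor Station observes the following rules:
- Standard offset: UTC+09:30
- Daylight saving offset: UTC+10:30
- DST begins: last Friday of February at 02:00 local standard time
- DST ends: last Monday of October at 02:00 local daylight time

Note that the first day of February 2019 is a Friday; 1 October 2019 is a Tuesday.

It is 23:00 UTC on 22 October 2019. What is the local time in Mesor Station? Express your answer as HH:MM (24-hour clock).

09:30

1 February 2019 is a Friday, so Fridays fall on 1, 8, 15, 22; the last is February 22.
1 October 2019 is a Tuesday, so Mondays fall on 7, 14, 21, 28; the last is October 28.
At the standard offset (UTC+09:30), 23:00 UTC + 9h30m = 08:30 Mesor Station standard time (rolling into the next day, 23 October 2019).
The standard-time date in Mesor Station, 23 October 2019, lies within the daylight-saving period (22 February – 28 October), so Mesor Station is on daylight time, UTC+10:30.
23:00 UTC + 10h30m = 09:30 local (rolling into the next day, 23 October 2019).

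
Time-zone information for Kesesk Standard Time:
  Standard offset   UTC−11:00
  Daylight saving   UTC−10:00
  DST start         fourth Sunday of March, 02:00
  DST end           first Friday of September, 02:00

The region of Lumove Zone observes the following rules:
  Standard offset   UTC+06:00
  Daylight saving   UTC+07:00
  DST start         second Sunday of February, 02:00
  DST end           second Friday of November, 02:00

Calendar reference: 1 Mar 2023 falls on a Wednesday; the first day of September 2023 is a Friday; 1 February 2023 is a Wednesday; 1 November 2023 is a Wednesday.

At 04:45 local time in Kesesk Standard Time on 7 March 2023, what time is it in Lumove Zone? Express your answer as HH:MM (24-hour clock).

1 March 2023 is a Wednesday, so the first Sunday is March 5 and the fourth is March 26.
1 September 2023 is a Friday, so the first Friday is September 1.
7 March 2023 is outside the daylight-saving period (26 March – 1 September), so Kesesk Standard Time is on standard time, UTC−11:00.
04:45 Kesesk Standard Time + 11h = 15:45 UTC.
1 February 2023 is a Wednesday, so the first Sunday is February 5 and the second is February 12.
1 November 2023 is a Wednesday, so the first Friday is November 3 and the second is November 10.
At the standard offset (UTC+06:00), 15:45 UTC + 6h = 21:45 Lumove Zone standard time.
Daylight saving runs 12 February – 10 November; the standard-time date in Lumove Zone, 7 March 2023, is inside that window, so Lumove Zone is at UTC+07:00.
15:45 UTC + 7h = 22:45 Lumove Zone.

22:45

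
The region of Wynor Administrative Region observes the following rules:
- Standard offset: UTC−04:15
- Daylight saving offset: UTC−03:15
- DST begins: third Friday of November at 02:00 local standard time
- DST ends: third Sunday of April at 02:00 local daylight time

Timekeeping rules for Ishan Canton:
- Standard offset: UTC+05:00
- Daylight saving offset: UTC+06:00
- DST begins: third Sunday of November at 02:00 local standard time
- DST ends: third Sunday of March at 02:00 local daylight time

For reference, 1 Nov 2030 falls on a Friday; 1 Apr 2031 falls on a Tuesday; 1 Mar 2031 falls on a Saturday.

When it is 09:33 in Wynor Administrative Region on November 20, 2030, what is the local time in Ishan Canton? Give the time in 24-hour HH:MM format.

1 November 2030 is a Friday, so the first Friday is November 1 and the third is November 15.
1 April 2031 is a Tuesday, so the first Sunday is April 6 and the third is April 20.
November 20, 2030 lies within the daylight-saving period (15 November 2030 – 20 April 2031), so Wynor Administrative Region is on daylight time, UTC−03:15.
09:33 Wynor Administrative Region + 3h15m = 12:48 UTC.
1 November 2030 is a Friday, so the first Sunday is November 3 and the third is November 17.
1 March 2031 is a Saturday, so the first Sunday is March 2 and the third is March 16.
At the standard offset (UTC+05:00), 12:48 UTC + 5h = 17:48 Ishan Canton standard time.
Daylight saving runs 17 November 2030 – 16 March 2031; the standard-time date in Ishan Canton, November 20, 2030, is inside that window, so Ishan Canton is at UTC+06:00.
12:48 UTC + 6h = 18:48 Ishan Canton.

18:48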